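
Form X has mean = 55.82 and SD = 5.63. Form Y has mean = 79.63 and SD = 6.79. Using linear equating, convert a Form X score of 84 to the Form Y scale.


slope = SD_Y / SD_X = 6.79 / 5.63 ~ 1.206
intercept = mean_Y - slope * mean_X = 79.63 - (6.79 / 5.63) * 55.82 ~ 12.3089
Y = slope * X + intercept. To avoid rounding drift from the rounded slope/intercept, evaluate the equivalent form Y = mean_Y + SD_Y * (X - mean_X) / SD_X at full precision:
Y = 79.63 + 6.79 * (84 - 55.82) / 5.63
Y = 79.63 + 6.79 * 28.18 / 5.63
Y = 79.63 + 191.3422 / 5.63
Y = 79.63 + 33.9862
Y = 113.6162

113.6162


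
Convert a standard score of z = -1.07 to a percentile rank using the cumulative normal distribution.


CDF(z) = 0.5 * (1 + erf(z/sqrt(2)))
erf(-0.7566) = -0.7154
CDF = 0.1423
Percentile rank = 0.1423 * 100 = 14.23

14.23


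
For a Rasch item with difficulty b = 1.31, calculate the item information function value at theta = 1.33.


P = 1/(1+exp(-(1.33-1.31))) = 0.505
I = P*(1-P) = 0.505 * 0.495
I = 0.25

0.25


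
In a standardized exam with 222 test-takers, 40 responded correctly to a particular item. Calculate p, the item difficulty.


Item difficulty p = number correct / total examinees
p = 40 / 222
p = 0.1802

0.1802


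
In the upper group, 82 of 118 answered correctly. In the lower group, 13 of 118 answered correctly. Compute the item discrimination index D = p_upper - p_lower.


p_upper = 82/118 = 0.6949
p_lower = 13/118 = 0.1102
D = 0.6949 - 0.1102 = 0.5847

0.5847


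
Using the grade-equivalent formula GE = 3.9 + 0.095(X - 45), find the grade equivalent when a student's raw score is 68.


raw - median = 68 - 45 = 23
slope * diff = 0.095 * 23 = 2.185
GE = 3.9 + 2.185
GE = 6.085

6.085


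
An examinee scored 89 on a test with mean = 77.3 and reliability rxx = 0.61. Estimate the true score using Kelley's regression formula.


T_est = rxx * X + (1 - rxx) * mean
T_est = 0.61 * 89 + 0.39 * 77.3
T_est = 54.29 + 30.147
T_est = 84.437

84.437


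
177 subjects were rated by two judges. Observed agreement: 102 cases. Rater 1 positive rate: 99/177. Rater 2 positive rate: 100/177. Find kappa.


P_o = 102/177 = 0.576271
P_e = (99*100 + 78*77) / 31329 = 0.507709
kappa = (P_o - P_e) / (1 - P_e)
kappa = (0.576271 - 0.507709) / (1 - 0.507709)
kappa = 0.1393

0.1393


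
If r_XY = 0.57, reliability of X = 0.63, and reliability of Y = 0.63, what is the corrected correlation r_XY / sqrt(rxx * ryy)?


r_corrected = rxy / sqrt(rxx * ryy)
= 0.57 / sqrt(0.63 * 0.63)
= 0.57 / sqrt(0.3969)
= 0.57 / 0.63
r_corrected = 0.9048

0.9048


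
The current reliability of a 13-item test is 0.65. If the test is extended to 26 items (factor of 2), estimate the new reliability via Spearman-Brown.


r_new = (n * rxx) / (1 + (n-1) * rxx)
r_new = (2 * 0.65) / (1 + 1 * 0.65)
r_new = 1.3 / 1.65
r_new = 0.7879

0.7879


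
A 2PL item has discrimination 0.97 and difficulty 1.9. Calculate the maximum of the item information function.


For 2PL, max info at theta = b = 1.9
I_max = a^2 / 4 = 0.97^2 / 4
= 0.9409 / 4
I_max = 0.2352

0.2352


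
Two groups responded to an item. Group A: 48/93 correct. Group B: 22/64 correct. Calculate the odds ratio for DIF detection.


Odds_A = 48/45 = 1.0667
Odds_B = 22/42 = 0.5238
OR = Odds_A / Odds_B = 1.0667 / 0.5238
Exactly, OR = (48 * 42) / (45 * 22) = 2016 / 990
OR = 2.0364

2.0364


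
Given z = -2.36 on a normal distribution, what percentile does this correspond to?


CDF(z) = 0.5 * (1 + erf(z/sqrt(2)))
erf(-1.6688) = -0.9817
CDF = 0.0091
Percentile rank = 0.0091 * 100 = 0.91

0.91


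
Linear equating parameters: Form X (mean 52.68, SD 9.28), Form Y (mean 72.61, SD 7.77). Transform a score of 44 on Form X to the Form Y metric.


slope = SD_Y / SD_X = 7.77 / 9.28 ~ 0.8373
intercept = mean_Y - slope * mean_X = 72.61 - (7.77 / 9.28) * 52.68 ~ 28.5019
Y = slope * X + intercept. To avoid rounding drift from the rounded slope/intercept, evaluate the equivalent form Y = mean_Y + SD_Y * (X - mean_X) / SD_X at full precision:
Y = 72.61 + 7.77 * (44 - 52.68) / 9.28
Y = 72.61 - 7.77 * 8.68 / 9.28
Y = 72.61 - 67.4436 / 9.28
Y = 72.61 - 7.2676
Y = 65.3424

65.3424


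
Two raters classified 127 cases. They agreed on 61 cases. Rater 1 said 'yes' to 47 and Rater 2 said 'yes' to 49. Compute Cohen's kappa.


P_o = 61/127 = 0.480315
P_e = (47*49 + 80*78) / 16129 = 0.529667
kappa = (P_o - P_e) / (1 - P_e)
kappa = (0.480315 - 0.529667) / (1 - 0.529667)
kappa = -0.1049

-0.1049


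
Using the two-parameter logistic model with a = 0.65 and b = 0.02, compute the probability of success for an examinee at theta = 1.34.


a*(theta - b) = 0.65 * (1.34 - 0.02) = 0.858
exp(-0.858) = 0.424
P = 1 / (1 + 0.424)
P = 0.7022

0.7022


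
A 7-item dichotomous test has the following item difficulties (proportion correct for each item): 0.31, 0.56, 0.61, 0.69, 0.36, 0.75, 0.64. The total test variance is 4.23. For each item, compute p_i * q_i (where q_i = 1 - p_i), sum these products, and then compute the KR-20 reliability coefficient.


For each item, compute p_i * q_i:
  Item 1: 0.31 * 0.69 = 0.2139
  Item 2: 0.56 * 0.44 = 0.2464
  Item 3: 0.61 * 0.39 = 0.2379
  Item 4: 0.69 * 0.31 = 0.2139
  Item 5: 0.36 * 0.64 = 0.2304
  Item 6: 0.75 * 0.25 = 0.1875
  Item 7: 0.64 * 0.36 = 0.2304
Sum(p_i * q_i) = 0.2139 + 0.2464 + 0.2379 + 0.2139 + 0.2304 + 0.1875 + 0.2304 = 1.5604
KR-20 = (k/(k-1)) * (1 - Sum(p_i*q_i) / Var_total)
= (7/6) * (1 - 1.5604/4.23)
= 1.1667 * 0.6311
KR-20 = 0.7363

0.7363


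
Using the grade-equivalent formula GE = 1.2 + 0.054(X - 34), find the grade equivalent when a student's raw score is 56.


raw - median = 56 - 34 = 22
slope * diff = 0.054 * 22 = 1.188
GE = 1.2 + 1.188
GE = 2.388

2.388


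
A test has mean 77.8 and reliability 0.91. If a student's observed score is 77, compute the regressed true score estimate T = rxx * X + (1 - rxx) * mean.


T_est = rxx * X + (1 - rxx) * mean
T_est = 0.91 * 77 + 0.09 * 77.8
T_est = 70.07 + 7.002
T_est = 77.072

77.072


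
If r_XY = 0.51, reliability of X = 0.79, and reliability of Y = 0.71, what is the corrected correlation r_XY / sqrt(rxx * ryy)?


r_corrected = rxy / sqrt(rxx * ryy)
= 0.51 / sqrt(0.79 * 0.71)
= 0.51 / sqrt(0.5609)
= 0.51 / 0.748933
r_corrected = 0.681

0.681


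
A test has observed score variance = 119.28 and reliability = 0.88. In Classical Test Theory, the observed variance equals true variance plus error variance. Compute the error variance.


var_true = rxx * var_obs = 0.88 * 119.28 = 104.9664
var_error = var_obs - var_true
var_error = 119.28 - 104.9664
var_error = 14.3136

14.3136


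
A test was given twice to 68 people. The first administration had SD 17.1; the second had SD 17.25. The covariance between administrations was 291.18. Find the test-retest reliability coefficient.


r = cov(X,Y) / (SD_X * SD_Y)
r = 291.18 / (17.1 * 17.25)
r = 291.18 / 294.975
r = 0.9871

0.9871


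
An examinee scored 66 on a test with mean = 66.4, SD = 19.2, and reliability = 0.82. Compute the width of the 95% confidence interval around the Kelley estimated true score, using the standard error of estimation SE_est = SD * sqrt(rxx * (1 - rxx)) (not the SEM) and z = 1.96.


True score estimate = 0.82*66 + 0.18*66.4 = 66.072
SE_est = SD * sqrt(rxx * (1 - rxx)) = 19.2 * sqrt(0.82 * 0.18) = 19.2 * sqrt(0.1476) = 7.376399
CI = T_est +/- z * SE_est, so width = 2 * z * SE_est = 2 * 1.96 * 7.376399
Width = 28.9155

28.9155


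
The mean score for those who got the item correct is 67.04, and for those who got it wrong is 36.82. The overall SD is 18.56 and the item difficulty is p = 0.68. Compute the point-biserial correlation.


q = 1 - p = 0.32
rpb = ((M1 - M0) / SD) * sqrt(p * q)
rpb = ((67.04 - 36.82) / 18.56) * sqrt(0.68 * 0.32)
rpb = 0.7595

0.7595


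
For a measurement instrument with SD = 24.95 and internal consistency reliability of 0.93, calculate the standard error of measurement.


SEM = SD * sqrt(1 - rxx)
SEM = 24.95 * sqrt(1 - 0.93)
SEM = 24.95 * sqrt(0.07) = 24.95 * 0.264575
SEM = 6.6011

6.6011


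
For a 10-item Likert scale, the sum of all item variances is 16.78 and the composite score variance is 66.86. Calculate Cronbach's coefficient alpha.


alpha = (k/(k-1)) * (1 - sum(si^2)/s_total^2)
= (10/9) * (1 - 16.78/66.86)
alpha = 0.8323

0.8323


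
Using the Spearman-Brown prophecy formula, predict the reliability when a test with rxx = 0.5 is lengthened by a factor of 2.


r_new = (n * rxx) / (1 + (n-1) * rxx)
r_new = (2 * 0.5) / (1 + 1 * 0.5)
r_new = 1.0 / 1.5
r_new = 0.6667

0.6667


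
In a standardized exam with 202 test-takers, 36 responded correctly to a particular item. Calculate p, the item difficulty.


Item difficulty p = number correct / total examinees
p = 36 / 202
p = 0.1782

0.1782


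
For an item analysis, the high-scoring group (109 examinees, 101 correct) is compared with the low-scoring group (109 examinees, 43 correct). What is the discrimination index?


p_upper = 101/109 = 0.9266
p_lower = 43/109 = 0.3945
D = 0.9266 - 0.3945 = 0.5321

0.5321


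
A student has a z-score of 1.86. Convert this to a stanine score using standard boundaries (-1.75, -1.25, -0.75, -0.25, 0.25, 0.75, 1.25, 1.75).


Stanine boundaries: [-1.75, -1.25, -0.75, -0.25, 0.25, 0.75, 1.25, 1.75]
z = 1.86
Check each boundary:
  z >= -1.75 -> could be stanine 2
  z >= -1.25 -> could be stanine 3
  z >= -0.75 -> could be stanine 4
  z >= -0.25 -> could be stanine 5
  z >= 0.25 -> could be stanine 6
  z >= 0.75 -> could be stanine 7
  z >= 1.25 -> could be stanine 8
  z >= 1.75 -> could be stanine 9
Highest qualifying boundary gives stanine = 9

9


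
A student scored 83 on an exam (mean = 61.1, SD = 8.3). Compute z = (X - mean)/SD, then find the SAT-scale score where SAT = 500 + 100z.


z = (X - mean) / SD = (83 - 61.1) / 8.3
z = 21.9 / 8.3
z = 2.6386
SAT-scale = SAT = 500 + 100z
Carry z at full precision (z = 21.9 / 8.3) into the conversion:
SAT-scale = 500 + 100 * (21.9 / 8.3) = 500 + 2190 / 8.3
SAT-scale = 500 + 263.8554
SAT-scale = 763.8554

763.8554


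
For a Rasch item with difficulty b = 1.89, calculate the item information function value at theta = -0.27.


P = 1/(1+exp(-(-0.27-1.89))) = 0.1034
I = P*(1-P) = 0.1034 * 0.8966
I = 0.0927

0.0927


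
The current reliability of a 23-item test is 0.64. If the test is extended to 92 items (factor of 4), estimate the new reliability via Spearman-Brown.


r_new = (n * rxx) / (1 + (n-1) * rxx)
r_new = (4 * 0.64) / (1 + 3 * 0.64)
r_new = 2.56 / 2.92
r_new = 0.8767

0.8767


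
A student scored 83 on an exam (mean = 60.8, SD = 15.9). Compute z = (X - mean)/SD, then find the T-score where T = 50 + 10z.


z = (X - mean) / SD = (83 - 60.8) / 15.9
z = 22.2 / 15.9
z = 1.3962
T-score = T = 50 + 10z
Carry z at full precision (z = 22.2 / 15.9) into the conversion:
T-score = 50 + 10 * (22.2 / 15.9) = 50 + 222 / 15.9
T-score = 50 + 13.9623
T-score = 63.9623

63.9623


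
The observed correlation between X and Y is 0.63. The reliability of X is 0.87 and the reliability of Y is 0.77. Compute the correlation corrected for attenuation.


r_corrected = rxy / sqrt(rxx * ryy)
= 0.63 / sqrt(0.87 * 0.77)
= 0.63 / sqrt(0.6699)
= 0.63 / 0.818474
r_corrected = 0.7697

0.7697


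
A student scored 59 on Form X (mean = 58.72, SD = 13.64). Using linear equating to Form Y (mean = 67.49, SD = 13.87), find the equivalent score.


slope = SD_Y / SD_X = 13.87 / 13.64 ~ 1.0169
intercept = mean_Y - slope * mean_X = 67.49 - (13.87 / 13.64) * 58.72 ~ 7.7799
Y = slope * X + intercept. To avoid rounding drift from the rounded slope/intercept, evaluate the equivalent form Y = mean_Y + SD_Y * (X - mean_X) / SD_X at full precision:
Y = 67.49 + 13.87 * (59 - 58.72) / 13.64
Y = 67.49 + 13.87 * 0.28 / 13.64
Y = 67.49 + 3.8836 / 13.64
Y = 67.49 + 0.2847
Y = 67.7747

67.7747


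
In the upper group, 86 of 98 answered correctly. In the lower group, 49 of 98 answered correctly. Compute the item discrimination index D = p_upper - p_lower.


p_upper = 86/98 = 0.8776
p_lower = 49/98 = 0.5
D = 0.8776 - 0.5 = 0.3776

0.3776


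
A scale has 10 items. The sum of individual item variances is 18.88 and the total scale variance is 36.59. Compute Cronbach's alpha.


alpha = (k/(k-1)) * (1 - sum(si^2)/s_total^2)
= (10/9) * (1 - 18.88/36.59)
alpha = 0.5378

0.5378


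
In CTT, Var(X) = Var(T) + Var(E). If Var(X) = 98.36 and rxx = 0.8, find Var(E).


var_true = rxx * var_obs = 0.8 * 98.36 = 78.688
var_error = var_obs - var_true
var_error = 98.36 - 78.688
var_error = 19.672

19.672


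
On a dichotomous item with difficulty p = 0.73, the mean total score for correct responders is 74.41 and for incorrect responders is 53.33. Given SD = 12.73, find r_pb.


q = 1 - p = 0.27
rpb = ((M1 - M0) / SD) * sqrt(p * q)
rpb = ((74.41 - 53.33) / 12.73) * sqrt(0.73 * 0.27)
rpb = 0.7352

0.7352


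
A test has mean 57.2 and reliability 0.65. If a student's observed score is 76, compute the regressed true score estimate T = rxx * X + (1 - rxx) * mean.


T_est = rxx * X + (1 - rxx) * mean
T_est = 0.65 * 76 + 0.35 * 57.2
T_est = 49.4 + 20.02
T_est = 69.42

69.42


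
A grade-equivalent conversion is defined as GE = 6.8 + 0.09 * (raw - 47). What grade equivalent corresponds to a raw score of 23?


raw - median = 23 - 47 = -24
slope * diff = 0.09 * -24 = -2.16
GE = 6.8 + -2.16
GE = 4.64

4.64


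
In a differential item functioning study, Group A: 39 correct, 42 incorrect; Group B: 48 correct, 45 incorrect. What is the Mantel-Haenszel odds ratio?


Odds_A = 39/42 = 0.9286
Odds_B = 48/45 = 1.0667
OR = Odds_A / Odds_B = 0.9286 / 1.0667
Exactly, OR = (39 * 45) / (42 * 48) = 1755 / 2016
OR = 0.8705

0.8705


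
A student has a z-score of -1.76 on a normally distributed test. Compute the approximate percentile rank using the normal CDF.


CDF(z) = 0.5 * (1 + erf(z/sqrt(2)))
erf(-1.2445) = -0.9216
CDF = 0.0392
Percentile rank = 0.0392 * 100 = 3.92

3.92


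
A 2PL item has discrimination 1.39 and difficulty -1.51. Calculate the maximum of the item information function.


For 2PL, max info at theta = b = -1.51
I_max = a^2 / 4 = 1.39^2 / 4
= 1.9321 / 4
I_max = 0.483

0.483


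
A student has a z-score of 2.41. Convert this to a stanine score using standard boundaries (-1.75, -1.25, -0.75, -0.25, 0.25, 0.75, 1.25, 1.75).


Stanine boundaries: [-1.75, -1.25, -0.75, -0.25, 0.25, 0.75, 1.25, 1.75]
z = 2.41
Check each boundary:
  z >= -1.75 -> could be stanine 2
  z >= -1.25 -> could be stanine 3
  z >= -0.75 -> could be stanine 4
  z >= -0.25 -> could be stanine 5
  z >= 0.25 -> could be stanine 6
  z >= 0.75 -> could be stanine 7
  z >= 1.25 -> could be stanine 8
  z >= 1.75 -> could be stanine 9
Highest qualifying boundary gives stanine = 9

9


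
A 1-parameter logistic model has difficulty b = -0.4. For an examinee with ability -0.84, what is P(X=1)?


theta - b = -0.84 - -0.4 = -0.44
exp(-(theta - b)) = exp(0.44) = 1.5527
P = 1 / (1 + 1.5527)
P = 0.3917

0.3917


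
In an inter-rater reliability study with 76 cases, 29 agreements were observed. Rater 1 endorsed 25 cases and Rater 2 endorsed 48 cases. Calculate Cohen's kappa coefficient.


P_o = 29/76 = 0.381579
P_e = (25*48 + 51*28) / 5776 = 0.454986
kappa = (P_o - P_e) / (1 - P_e)
kappa = (0.381579 - 0.454986) / (1 - 0.454986)
kappa = -0.1347

-0.1347


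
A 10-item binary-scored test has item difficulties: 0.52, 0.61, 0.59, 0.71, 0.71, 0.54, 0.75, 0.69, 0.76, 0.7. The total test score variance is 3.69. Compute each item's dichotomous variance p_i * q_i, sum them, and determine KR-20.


For each item, compute p_i * q_i:
  Item 1: 0.52 * 0.48 = 0.2496
  Item 2: 0.61 * 0.39 = 0.2379
  Item 3: 0.59 * 0.41 = 0.2419
  Item 4: 0.71 * 0.29 = 0.2059
  Item 5: 0.71 * 0.29 = 0.2059
  Item 6: 0.54 * 0.46 = 0.2484
  Item 7: 0.75 * 0.25 = 0.1875
  Item 8: 0.69 * 0.31 = 0.2139
  Item 9: 0.76 * 0.24 = 0.1824
  Item 10: 0.7 * 0.3 = 0.21
Sum(p_i * q_i) = 0.2496 + 0.2379 + 0.2419 + 0.2059 + 0.2059 + 0.2484 + 0.1875 + 0.2139 + 0.1824 + 0.21 = 2.1834
KR-20 = (k/(k-1)) * (1 - Sum(p_i*q_i) / Var_total)
= (10/9) * (1 - 2.1834/3.69)
= 1.1111 * 0.4083
KR-20 = 0.4537

0.4537


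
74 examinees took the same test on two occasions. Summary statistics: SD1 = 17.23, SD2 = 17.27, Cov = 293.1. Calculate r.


r = cov(X,Y) / (SD_X * SD_Y)
r = 293.1 / (17.23 * 17.27)
r = 293.1 / 297.5621
r = 0.985

0.985


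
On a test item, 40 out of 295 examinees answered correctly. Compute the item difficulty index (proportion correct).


Item difficulty p = number correct / total examinees
p = 40 / 295
p = 0.1356

0.1356


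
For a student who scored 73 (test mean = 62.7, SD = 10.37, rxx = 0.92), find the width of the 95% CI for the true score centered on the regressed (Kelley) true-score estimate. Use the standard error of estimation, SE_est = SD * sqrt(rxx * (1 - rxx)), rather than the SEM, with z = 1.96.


True score estimate = 0.92*73 + 0.08*62.7 = 72.176
SE_est = SD * sqrt(rxx * (1 - rxx)) = 10.37 * sqrt(0.92 * 0.08) = 10.37 * sqrt(0.0736) = 2.81331
CI = T_est +/- z * SE_est, so width = 2 * z * SE_est = 2 * 1.96 * 2.81331
Width = 11.0282

11.0282


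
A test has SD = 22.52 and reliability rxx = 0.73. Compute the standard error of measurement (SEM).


SEM = SD * sqrt(1 - rxx)
SEM = 22.52 * sqrt(1 - 0.73)
SEM = 22.52 * sqrt(0.27) = 22.52 * 0.519615
SEM = 11.7017

11.7017


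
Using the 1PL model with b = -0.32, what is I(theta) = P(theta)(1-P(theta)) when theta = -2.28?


P = 1/(1+exp(-(-2.28--0.32))) = 0.1235
I = P*(1-P) = 0.1235 * 0.8765
I = 0.1082

0.1082


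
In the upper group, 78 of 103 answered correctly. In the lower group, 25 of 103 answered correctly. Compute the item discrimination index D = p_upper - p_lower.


p_upper = 78/103 = 0.7573
p_lower = 25/103 = 0.2427
D = 0.7573 - 0.2427 = 0.5146

0.5146


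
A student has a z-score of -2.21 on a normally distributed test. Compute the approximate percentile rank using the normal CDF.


CDF(z) = 0.5 * (1 + erf(z/sqrt(2)))
erf(-1.5627) = -0.9729
CDF = 0.0136
Percentile rank = 0.0136 * 100 = 1.36

1.36


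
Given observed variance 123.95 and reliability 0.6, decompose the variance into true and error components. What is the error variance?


var_true = rxx * var_obs = 0.6 * 123.95 = 74.37
var_error = var_obs - var_true
var_error = 123.95 - 74.37
var_error = 49.58

49.58


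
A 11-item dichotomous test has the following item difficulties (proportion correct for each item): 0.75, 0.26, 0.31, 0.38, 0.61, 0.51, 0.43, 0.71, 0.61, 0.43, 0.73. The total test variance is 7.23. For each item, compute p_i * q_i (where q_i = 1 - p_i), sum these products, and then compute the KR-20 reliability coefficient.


For each item, compute p_i * q_i:
  Item 1: 0.75 * 0.25 = 0.1875
  Item 2: 0.26 * 0.74 = 0.1924
  Item 3: 0.31 * 0.69 = 0.2139
  Item 4: 0.38 * 0.62 = 0.2356
  Item 5: 0.61 * 0.39 = 0.2379
  Item 6: 0.51 * 0.49 = 0.2499
  Item 7: 0.43 * 0.57 = 0.2451
  Item 8: 0.71 * 0.29 = 0.2059
  Item 9: 0.61 * 0.39 = 0.2379
  Item 10: 0.43 * 0.57 = 0.2451
  Item 11: 0.73 * 0.27 = 0.1971
Sum(p_i * q_i) = 0.1875 + 0.1924 + 0.2139 + 0.2356 + 0.2379 + 0.2499 + 0.2451 + 0.2059 + 0.2379 + 0.2451 + 0.1971 = 2.4483
KR-20 = (k/(k-1)) * (1 - Sum(p_i*q_i) / Var_total)
= (11/10) * (1 - 2.4483/7.23)
= 1.1 * 0.6614
KR-20 = 0.7275

0.7275


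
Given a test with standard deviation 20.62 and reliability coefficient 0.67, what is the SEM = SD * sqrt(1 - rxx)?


SEM = SD * sqrt(1 - rxx)
SEM = 20.62 * sqrt(1 - 0.67)
SEM = 20.62 * sqrt(0.33) = 20.62 * 0.574456
SEM = 11.8453

11.8453


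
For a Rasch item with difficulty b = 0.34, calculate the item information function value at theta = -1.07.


P = 1/(1+exp(-(-1.07-0.34))) = 0.1962
I = P*(1-P) = 0.1962 * 0.8038
I = 0.1577

0.1577


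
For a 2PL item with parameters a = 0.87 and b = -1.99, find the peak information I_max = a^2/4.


For 2PL, max info at theta = b = -1.99
I_max = a^2 / 4 = 0.87^2 / 4
= 0.7569 / 4
I_max = 0.1892

0.1892


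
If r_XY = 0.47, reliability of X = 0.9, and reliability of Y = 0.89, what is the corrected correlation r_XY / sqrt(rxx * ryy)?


r_corrected = rxy / sqrt(rxx * ryy)
= 0.47 / sqrt(0.9 * 0.89)
= 0.47 / sqrt(0.801)
= 0.47 / 0.894986
r_corrected = 0.5251

0.5251


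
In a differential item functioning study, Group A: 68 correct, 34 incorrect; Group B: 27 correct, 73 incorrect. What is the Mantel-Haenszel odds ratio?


Odds_A = 68/34 = 2.0
Odds_B = 27/73 = 0.3699
OR = Odds_A / Odds_B = 2.0 / 0.3699
Exactly, OR = (68 * 73) / (34 * 27) = 4964 / 918
OR = 5.4074

5.4074


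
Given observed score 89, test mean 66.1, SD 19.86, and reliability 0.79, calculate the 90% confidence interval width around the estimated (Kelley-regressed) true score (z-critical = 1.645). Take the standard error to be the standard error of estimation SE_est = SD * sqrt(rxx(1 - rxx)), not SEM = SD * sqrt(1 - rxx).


True score estimate = 0.79*89 + 0.21*66.1 = 84.191
SE_est = SD * sqrt(rxx * (1 - rxx)) = 19.86 * sqrt(0.79 * 0.21) = 19.86 * sqrt(0.1659) = 8.089142
CI = T_est +/- z * SE_est, so width = 2 * z * SE_est = 2 * 1.645 * 8.089142
Width = 26.6133

26.6133


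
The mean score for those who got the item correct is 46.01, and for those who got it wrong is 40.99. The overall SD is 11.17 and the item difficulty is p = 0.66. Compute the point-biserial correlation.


q = 1 - p = 0.34
rpb = ((M1 - M0) / SD) * sqrt(p * q)
rpb = ((46.01 - 40.99) / 11.17) * sqrt(0.66 * 0.34)
rpb = 0.2129

0.2129


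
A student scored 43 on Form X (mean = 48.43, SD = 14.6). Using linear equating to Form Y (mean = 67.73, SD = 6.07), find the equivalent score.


slope = SD_Y / SD_X = 6.07 / 14.6 ~ 0.4158
intercept = mean_Y - slope * mean_X = 67.73 - (6.07 / 14.6) * 48.43 ~ 47.5951
Y = slope * X + intercept. To avoid rounding drift from the rounded slope/intercept, evaluate the equivalent form Y = mean_Y + SD_Y * (X - mean_X) / SD_X at full precision:
Y = 67.73 + 6.07 * (43 - 48.43) / 14.6
Y = 67.73 - 6.07 * 5.43 / 14.6
Y = 67.73 - 32.9601 / 14.6
Y = 67.73 - 2.2575
Y = 65.4725

65.4725


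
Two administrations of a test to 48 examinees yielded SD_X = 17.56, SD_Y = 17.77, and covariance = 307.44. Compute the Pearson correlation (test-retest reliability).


r = cov(X,Y) / (SD_X * SD_Y)
r = 307.44 / (17.56 * 17.77)
r = 307.44 / 312.0412
r = 0.9853

0.9853


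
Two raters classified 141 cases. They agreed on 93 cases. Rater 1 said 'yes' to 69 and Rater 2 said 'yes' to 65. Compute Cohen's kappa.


P_o = 93/141 = 0.659574
P_e = (69*65 + 72*76) / 19881 = 0.50083
kappa = (P_o - P_e) / (1 - P_e)
kappa = (0.659574 - 0.50083) / (1 - 0.50083)
kappa = 0.318

0.318


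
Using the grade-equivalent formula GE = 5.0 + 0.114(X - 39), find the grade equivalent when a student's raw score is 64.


raw - median = 64 - 39 = 25
slope * diff = 0.114 * 25 = 2.85
GE = 5.0 + 2.85
GE = 7.85

7.85


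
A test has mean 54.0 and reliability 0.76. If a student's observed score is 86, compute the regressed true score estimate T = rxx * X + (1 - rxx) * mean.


T_est = rxx * X + (1 - rxx) * mean
T_est = 0.76 * 86 + 0.24 * 54.0
T_est = 65.36 + 12.96
T_est = 78.32

78.32


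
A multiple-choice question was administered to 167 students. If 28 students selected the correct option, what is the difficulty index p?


Item difficulty p = number correct / total examinees
p = 28 / 167
p = 0.1677

0.1677


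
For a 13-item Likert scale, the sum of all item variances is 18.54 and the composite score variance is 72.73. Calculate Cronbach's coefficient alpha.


alpha = (k/(k-1)) * (1 - sum(si^2)/s_total^2)
= (13/12) * (1 - 18.54/72.73)
alpha = 0.8072

0.8072


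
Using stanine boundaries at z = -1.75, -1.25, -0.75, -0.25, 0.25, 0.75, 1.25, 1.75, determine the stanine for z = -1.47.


Stanine boundaries: [-1.75, -1.25, -0.75, -0.25, 0.25, 0.75, 1.25, 1.75]
z = -1.47
Check each boundary:
  z >= -1.75 -> could be stanine 2
  z < -1.25
  z < -0.75
  z < -0.25
  z < 0.25
  z < 0.75
  z < 1.25
  z < 1.75
Highest qualifying boundary gives stanine = 2

2


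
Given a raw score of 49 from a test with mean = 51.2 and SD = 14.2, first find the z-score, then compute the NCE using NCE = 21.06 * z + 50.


z = (X - mean) / SD = (49 - 51.2) / 14.2
z = -2.2 / 14.2
z = -0.1549
NCE = NCE = 21.06z + 50
Carry z at full precision (z = -2.2 / 14.2) into the conversion:
NCE = 21.06 * (-2.2 / 14.2) + 50 = -46.332 / 14.2 + 50
NCE = -3.2628 + 50
NCE = 46.7372

46.7372


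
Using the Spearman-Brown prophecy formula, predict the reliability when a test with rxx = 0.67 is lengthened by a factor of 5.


r_new = (n * rxx) / (1 + (n-1) * rxx)
r_new = (5 * 0.67) / (1 + 4 * 0.67)
r_new = 3.35 / 3.68
r_new = 0.9103

0.9103


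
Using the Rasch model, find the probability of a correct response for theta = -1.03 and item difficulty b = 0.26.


theta - b = -1.03 - 0.26 = -1.29
exp(-(theta - b)) = exp(1.29) = 3.6328
P = 1 / (1 + 3.6328)
P = 0.2159

0.2159


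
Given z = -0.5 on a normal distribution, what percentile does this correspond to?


CDF(z) = 0.5 * (1 + erf(z/sqrt(2)))
erf(-0.3536) = -0.3829
CDF = 0.3085
Percentile rank = 0.3085 * 100 = 30.85

30.85


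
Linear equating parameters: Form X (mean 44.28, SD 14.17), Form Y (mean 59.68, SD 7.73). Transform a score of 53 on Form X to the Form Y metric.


slope = SD_Y / SD_X = 7.73 / 14.17 ~ 0.5455
intercept = mean_Y - slope * mean_X = 59.68 - (7.73 / 14.17) * 44.28 ~ 35.5244
Y = slope * X + intercept. To avoid rounding drift from the rounded slope/intercept, evaluate the equivalent form Y = mean_Y + SD_Y * (X - mean_X) / SD_X at full precision:
Y = 59.68 + 7.73 * (53 - 44.28) / 14.17
Y = 59.68 + 7.73 * 8.72 / 14.17
Y = 59.68 + 67.4056 / 14.17
Y = 59.68 + 4.7569
Y = 64.4369

64.4369


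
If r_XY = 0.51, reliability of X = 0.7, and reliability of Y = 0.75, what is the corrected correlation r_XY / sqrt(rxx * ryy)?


r_corrected = rxy / sqrt(rxx * ryy)
= 0.51 / sqrt(0.7 * 0.75)
= 0.51 / sqrt(0.525)
= 0.51 / 0.724569
r_corrected = 0.7039

0.7039


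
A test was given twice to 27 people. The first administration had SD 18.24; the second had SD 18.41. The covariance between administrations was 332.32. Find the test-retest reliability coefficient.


r = cov(X,Y) / (SD_X * SD_Y)
r = 332.32 / (18.24 * 18.41)
r = 332.32 / 335.7984
r = 0.9896

0.9896


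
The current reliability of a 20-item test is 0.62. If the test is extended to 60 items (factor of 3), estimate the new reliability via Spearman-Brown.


r_new = (n * rxx) / (1 + (n-1) * rxx)
r_new = (3 * 0.62) / (1 + 2 * 0.62)
r_new = 1.86 / 2.24
r_new = 0.8304

0.8304


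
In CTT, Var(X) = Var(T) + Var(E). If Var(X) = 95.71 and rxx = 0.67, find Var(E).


var_true = rxx * var_obs = 0.67 * 95.71 = 64.1257
var_error = var_obs - var_true
var_error = 95.71 - 64.1257
var_error = 31.5843

31.5843


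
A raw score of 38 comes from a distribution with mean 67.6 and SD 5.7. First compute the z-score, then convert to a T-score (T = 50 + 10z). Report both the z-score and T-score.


z = (X - mean) / SD = (38 - 67.6) / 5.7
z = -29.6 / 5.7
z = -5.193
T-score = T = 50 + 10z
Carry z at full precision (z = -29.6 / 5.7) into the conversion:
T-score = 50 + 10 * (-29.6 / 5.7) = 50 + -296 / 5.7
T-score = 50 + -51.9298
T-score = -1.9298

-1.9298


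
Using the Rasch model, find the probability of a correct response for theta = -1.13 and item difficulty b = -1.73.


theta - b = -1.13 - -1.73 = 0.6
exp(-(theta - b)) = exp(-0.6) = 0.5488
P = 1 / (1 + 0.5488)
P = 0.6457

0.6457


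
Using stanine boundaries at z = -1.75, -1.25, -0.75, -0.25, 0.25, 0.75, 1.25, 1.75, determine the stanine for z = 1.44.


Stanine boundaries: [-1.75, -1.25, -0.75, -0.25, 0.25, 0.75, 1.25, 1.75]
z = 1.44
Check each boundary:
  z >= -1.75 -> could be stanine 2
  z >= -1.25 -> could be stanine 3
  z >= -0.75 -> could be stanine 4
  z >= -0.25 -> could be stanine 5
  z >= 0.25 -> could be stanine 6
  z >= 0.75 -> could be stanine 7
  z >= 1.25 -> could be stanine 8
  z < 1.75
Highest qualifying boundary gives stanine = 8

8


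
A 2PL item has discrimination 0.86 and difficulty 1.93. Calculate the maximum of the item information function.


For 2PL, max info at theta = b = 1.93
I_max = a^2 / 4 = 0.86^2 / 4
= 0.7396 / 4
I_max = 0.1849

0.1849


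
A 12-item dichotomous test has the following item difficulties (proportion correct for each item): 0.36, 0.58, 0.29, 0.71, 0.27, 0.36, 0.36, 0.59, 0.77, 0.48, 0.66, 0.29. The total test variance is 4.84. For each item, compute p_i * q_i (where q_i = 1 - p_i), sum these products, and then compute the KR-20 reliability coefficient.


For each item, compute p_i * q_i:
  Item 1: 0.36 * 0.64 = 0.2304
  Item 2: 0.58 * 0.42 = 0.2436
  Item 3: 0.29 * 0.71 = 0.2059
  Item 4: 0.71 * 0.29 = 0.2059
  Item 5: 0.27 * 0.73 = 0.1971
  Item 6: 0.36 * 0.64 = 0.2304
  Item 7: 0.36 * 0.64 = 0.2304
  Item 8: 0.59 * 0.41 = 0.2419
  Item 9: 0.77 * 0.23 = 0.1771
  Item 10: 0.48 * 0.52 = 0.2496
  Item 11: 0.66 * 0.34 = 0.2244
  Item 12: 0.29 * 0.71 = 0.2059
Sum(p_i * q_i) = 0.2304 + 0.2436 + 0.2059 + 0.2059 + 0.1971 + 0.2304 + 0.2304 + 0.2419 + 0.1771 + 0.2496 + 0.2244 + 0.2059 = 2.6426
KR-20 = (k/(k-1)) * (1 - Sum(p_i*q_i) / Var_total)
= (12/11) * (1 - 2.6426/4.84)
= 1.0909 * 0.454
KR-20 = 0.4953

0.4953


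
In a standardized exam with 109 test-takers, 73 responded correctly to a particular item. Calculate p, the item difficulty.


Item difficulty p = number correct / total examinees
p = 73 / 109
p = 0.6697

0.6697


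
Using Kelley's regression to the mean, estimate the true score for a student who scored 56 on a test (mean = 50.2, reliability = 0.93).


T_est = rxx * X + (1 - rxx) * mean
T_est = 0.93 * 56 + 0.07 * 50.2
T_est = 52.08 + 3.514
T_est = 55.594

55.594


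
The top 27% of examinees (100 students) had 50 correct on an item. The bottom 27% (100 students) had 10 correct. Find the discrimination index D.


p_upper = 50/100 = 0.5
p_lower = 10/100 = 0.1
D = 0.5 - 0.1 = 0.4

0.4


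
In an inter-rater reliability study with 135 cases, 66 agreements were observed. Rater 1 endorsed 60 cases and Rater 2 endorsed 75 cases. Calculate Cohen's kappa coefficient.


P_o = 66/135 = 0.488889
P_e = (60*75 + 75*60) / 18225 = 0.493827
kappa = (P_o - P_e) / (1 - P_e)
kappa = (0.488889 - 0.493827) / (1 - 0.493827)
kappa = -0.0098

-0.0098


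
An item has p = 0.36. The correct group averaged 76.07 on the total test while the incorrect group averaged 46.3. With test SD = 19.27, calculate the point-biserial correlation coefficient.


q = 1 - p = 0.64
rpb = ((M1 - M0) / SD) * sqrt(p * q)
rpb = ((76.07 - 46.3) / 19.27) * sqrt(0.36 * 0.64)
rpb = 0.7415

0.7415


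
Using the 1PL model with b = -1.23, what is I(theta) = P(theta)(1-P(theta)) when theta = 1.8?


P = 1/(1+exp(-(1.8--1.23))) = 0.9539
I = P*(1-P) = 0.9539 * 0.0461
I = 0.044

0.044


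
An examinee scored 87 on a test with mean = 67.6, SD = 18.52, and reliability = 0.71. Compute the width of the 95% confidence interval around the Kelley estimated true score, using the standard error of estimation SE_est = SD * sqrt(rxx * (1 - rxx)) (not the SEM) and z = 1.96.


True score estimate = 0.71*87 + 0.29*67.6 = 81.374
SE_est = SD * sqrt(rxx * (1 - rxx)) = 18.52 * sqrt(0.71 * 0.29) = 18.52 * sqrt(0.2059) = 8.403673
CI = T_est +/- z * SE_est, so width = 2 * z * SE_est = 2 * 1.96 * 8.403673
Width = 32.9424

32.9424


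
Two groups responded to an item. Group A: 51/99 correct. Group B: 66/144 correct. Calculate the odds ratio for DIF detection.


Odds_A = 51/48 = 1.0625
Odds_B = 66/78 = 0.8462
OR = Odds_A / Odds_B = 1.0625 / 0.8462
Exactly, OR = (51 * 78) / (48 * 66) = 3978 / 3168
OR = 1.2557

1.2557


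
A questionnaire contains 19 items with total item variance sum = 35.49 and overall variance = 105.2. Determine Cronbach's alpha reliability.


alpha = (k/(k-1)) * (1 - sum(si^2)/s_total^2)
= (19/18) * (1 - 35.49/105.2)
alpha = 0.6995

0.6995


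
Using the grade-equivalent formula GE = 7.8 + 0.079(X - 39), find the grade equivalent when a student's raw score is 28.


raw - median = 28 - 39 = -11
slope * diff = 0.079 * -11 = -0.869
GE = 7.8 + -0.869
GE = 6.931

6.931


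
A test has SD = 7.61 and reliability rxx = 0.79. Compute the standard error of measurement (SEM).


SEM = SD * sqrt(1 - rxx)
SEM = 7.61 * sqrt(1 - 0.79)
SEM = 7.61 * sqrt(0.21) = 7.61 * 0.458258
SEM = 3.4873

3.4873


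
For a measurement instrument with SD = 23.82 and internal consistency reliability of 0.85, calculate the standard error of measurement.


SEM = SD * sqrt(1 - rxx)
SEM = 23.82 * sqrt(1 - 0.85)
SEM = 23.82 * sqrt(0.15) = 23.82 * 0.387298
SEM = 9.2254

9.2254


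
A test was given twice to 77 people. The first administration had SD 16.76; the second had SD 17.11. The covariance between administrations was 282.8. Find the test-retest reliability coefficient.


r = cov(X,Y) / (SD_X * SD_Y)
r = 282.8 / (16.76 * 17.11)
r = 282.8 / 286.7636
r = 0.9862

0.9862


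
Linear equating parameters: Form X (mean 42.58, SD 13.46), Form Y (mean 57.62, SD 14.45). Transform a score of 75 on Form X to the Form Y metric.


slope = SD_Y / SD_X = 14.45 / 13.46 ~ 1.0736
intercept = mean_Y - slope * mean_X = 57.62 - (14.45 / 13.46) * 42.58 ~ 11.9082
Y = slope * X + intercept. To avoid rounding drift from the rounded slope/intercept, evaluate the equivalent form Y = mean_Y + SD_Y * (X - mean_X) / SD_X at full precision:
Y = 57.62 + 14.45 * (75 - 42.58) / 13.46
Y = 57.62 + 14.45 * 32.42 / 13.46
Y = 57.62 + 468.469 / 13.46
Y = 57.62 + 34.8045
Y = 92.4245

92.4245


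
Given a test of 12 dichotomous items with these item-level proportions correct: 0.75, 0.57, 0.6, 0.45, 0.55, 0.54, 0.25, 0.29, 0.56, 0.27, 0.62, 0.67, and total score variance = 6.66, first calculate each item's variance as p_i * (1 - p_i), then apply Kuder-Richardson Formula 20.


For each item, compute p_i * q_i:
  Item 1: 0.75 * 0.25 = 0.1875
  Item 2: 0.57 * 0.43 = 0.2451
  Item 3: 0.6 * 0.4 = 0.24
  Item 4: 0.45 * 0.55 = 0.2475
  Item 5: 0.55 * 0.45 = 0.2475
  Item 6: 0.54 * 0.46 = 0.2484
  Item 7: 0.25 * 0.75 = 0.1875
  Item 8: 0.29 * 0.71 = 0.2059
  Item 9: 0.56 * 0.44 = 0.2464
  Item 10: 0.27 * 0.73 = 0.1971
  Item 11: 0.62 * 0.38 = 0.2356
  Item 12: 0.67 * 0.33 = 0.2211
Sum(p_i * q_i) = 0.1875 + 0.2451 + 0.24 + 0.2475 + 0.2475 + 0.2484 + 0.1875 + 0.2059 + 0.2464 + 0.1971 + 0.2356 + 0.2211 = 2.7096
KR-20 = (k/(k-1)) * (1 - Sum(p_i*q_i) / Var_total)
= (12/11) * (1 - 2.7096/6.66)
= 1.0909 * 0.5932
KR-20 = 0.6471

0.6471


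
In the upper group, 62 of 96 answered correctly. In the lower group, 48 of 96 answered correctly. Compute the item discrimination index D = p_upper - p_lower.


p_upper = 62/96 = 0.6458
p_lower = 48/96 = 0.5
D = 0.6458 - 0.5 = 0.1458

0.1458


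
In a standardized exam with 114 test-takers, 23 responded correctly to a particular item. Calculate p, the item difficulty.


Item difficulty p = number correct / total examinees
p = 23 / 114
p = 0.2018

0.2018


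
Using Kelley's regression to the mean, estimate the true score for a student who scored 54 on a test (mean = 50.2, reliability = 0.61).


T_est = rxx * X + (1 - rxx) * mean
T_est = 0.61 * 54 + 0.39 * 50.2
T_est = 32.94 + 19.578
T_est = 52.518

52.518


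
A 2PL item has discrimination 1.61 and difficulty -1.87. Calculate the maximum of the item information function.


For 2PL, max info at theta = b = -1.87
I_max = a^2 / 4 = 1.61^2 / 4
= 2.5921 / 4
I_max = 0.648

0.648


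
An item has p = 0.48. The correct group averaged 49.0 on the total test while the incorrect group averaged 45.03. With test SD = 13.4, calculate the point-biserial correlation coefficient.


q = 1 - p = 0.52
rpb = ((M1 - M0) / SD) * sqrt(p * q)
rpb = ((49.0 - 45.03) / 13.4) * sqrt(0.48 * 0.52)
rpb = 0.148

0.148


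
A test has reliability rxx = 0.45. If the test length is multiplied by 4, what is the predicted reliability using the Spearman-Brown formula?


r_new = (n * rxx) / (1 + (n-1) * rxx)
r_new = (4 * 0.45) / (1 + 3 * 0.45)
r_new = 1.8 / 2.35
r_new = 0.766

0.766


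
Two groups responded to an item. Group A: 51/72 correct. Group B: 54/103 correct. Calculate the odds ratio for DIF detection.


Odds_A = 51/21 = 2.4286
Odds_B = 54/49 = 1.102
OR = Odds_A / Odds_B = 2.4286 / 1.102
Exactly, OR = (51 * 49) / (21 * 54) = 2499 / 1134
OR = 2.2037

2.2037


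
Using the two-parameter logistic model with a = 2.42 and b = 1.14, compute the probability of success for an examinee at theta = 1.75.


a*(theta - b) = 2.42 * (1.75 - 1.14) = 1.4762
exp(-1.4762) = 0.2285
P = 1 / (1 + 0.2285)
P = 0.814

0.814


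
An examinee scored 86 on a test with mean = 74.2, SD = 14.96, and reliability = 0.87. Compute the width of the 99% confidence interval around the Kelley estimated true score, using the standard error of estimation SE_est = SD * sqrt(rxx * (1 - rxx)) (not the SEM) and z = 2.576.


True score estimate = 0.87*86 + 0.13*74.2 = 84.466
SE_est = SD * sqrt(rxx * (1 - rxx)) = 14.96 * sqrt(0.87 * 0.13) = 14.96 * sqrt(0.1131) = 5.031099
CI = T_est +/- z * SE_est, so width = 2 * z * SE_est = 2 * 2.576 * 5.031099
Width = 25.9202

25.9202


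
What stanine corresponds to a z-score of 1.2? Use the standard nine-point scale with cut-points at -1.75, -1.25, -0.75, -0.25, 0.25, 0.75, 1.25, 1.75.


Stanine boundaries: [-1.75, -1.25, -0.75, -0.25, 0.25, 0.75, 1.25, 1.75]
z = 1.2
Check each boundary:
  z >= -1.75 -> could be stanine 2
  z >= -1.25 -> could be stanine 3
  z >= -0.75 -> could be stanine 4
  z >= -0.25 -> could be stanine 5
  z >= 0.25 -> could be stanine 6
  z >= 0.75 -> could be stanine 7
  z < 1.25
  z < 1.75
Highest qualifying boundary gives stanine = 7

7


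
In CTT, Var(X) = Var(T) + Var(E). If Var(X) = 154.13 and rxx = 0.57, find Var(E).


var_true = rxx * var_obs = 0.57 * 154.13 = 87.8541
var_error = var_obs - var_true
var_error = 154.13 - 87.8541
var_error = 66.2759

66.2759


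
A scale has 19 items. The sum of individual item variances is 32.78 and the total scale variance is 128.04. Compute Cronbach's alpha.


alpha = (k/(k-1)) * (1 - sum(si^2)/s_total^2)
= (19/18) * (1 - 32.78/128.04)
alpha = 0.7853

0.7853


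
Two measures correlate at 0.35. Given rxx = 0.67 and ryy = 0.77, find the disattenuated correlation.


r_corrected = rxy / sqrt(rxx * ryy)
= 0.35 / sqrt(0.67 * 0.77)
= 0.35 / sqrt(0.5159)
= 0.35 / 0.718262
r_corrected = 0.4873

0.4873


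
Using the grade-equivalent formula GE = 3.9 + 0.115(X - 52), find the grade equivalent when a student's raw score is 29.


raw - median = 29 - 52 = -23
slope * diff = 0.115 * -23 = -2.645
GE = 3.9 + -2.645
GE = 1.255

1.255


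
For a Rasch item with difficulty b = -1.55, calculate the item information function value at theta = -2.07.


P = 1/(1+exp(-(-2.07--1.55))) = 0.3729
I = P*(1-P) = 0.3729 * 0.6271
I = 0.2338

0.2338


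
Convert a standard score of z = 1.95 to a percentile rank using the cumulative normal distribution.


CDF(z) = 0.5 * (1 + erf(z/sqrt(2)))
erf(1.3789) = 0.9488
CDF = 0.9744
Percentile rank = 0.9744 * 100 = 97.44

97.44


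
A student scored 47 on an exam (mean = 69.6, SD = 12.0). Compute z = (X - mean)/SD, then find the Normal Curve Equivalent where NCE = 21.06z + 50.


z = (X - mean) / SD = (47 - 69.6) / 12.0
z = -22.6 / 12.0
z = -1.8833
NCE = NCE = 21.06z + 50
Carry z at full precision (z = -22.6 / 12.0) into the conversion:
NCE = 21.06 * (-22.6 / 12.0) + 50 = -475.956 / 12.0 + 50
NCE = -39.663 + 50
NCE = 10.337

10.337


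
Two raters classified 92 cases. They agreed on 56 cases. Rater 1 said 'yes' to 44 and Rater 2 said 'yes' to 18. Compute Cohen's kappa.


P_o = 56/92 = 0.608696
P_e = (44*18 + 48*74) / 8464 = 0.513233
kappa = (P_o - P_e) / (1 - P_e)
kappa = (0.608696 - 0.513233) / (1 - 0.513233)
kappa = 0.1961

0.1961


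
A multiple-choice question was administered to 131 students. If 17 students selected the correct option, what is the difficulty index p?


Item difficulty p = number correct / total examinees
p = 17 / 131
p = 0.1298

0.1298
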